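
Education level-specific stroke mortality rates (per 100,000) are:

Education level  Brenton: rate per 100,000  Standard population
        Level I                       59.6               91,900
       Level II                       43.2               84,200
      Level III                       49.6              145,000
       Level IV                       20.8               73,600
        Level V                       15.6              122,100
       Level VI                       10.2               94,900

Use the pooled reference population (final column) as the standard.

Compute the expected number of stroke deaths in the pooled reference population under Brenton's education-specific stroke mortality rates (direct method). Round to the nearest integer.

207

Expected stroke deaths = Σ (standard pop × education-specific rate ÷ 100,000)
= 91,900×59.6/100,000 + 84,200×43.2/100,000 + 145,000×49.6/100,000 + 73,600×20.8/100,000 + 122,100×15.6/100,000 + 94,900×10.2/100,000
= 54.77 + 36.37 + 71.92 + 15.31 + 19.05 + 9.68 = 207.10.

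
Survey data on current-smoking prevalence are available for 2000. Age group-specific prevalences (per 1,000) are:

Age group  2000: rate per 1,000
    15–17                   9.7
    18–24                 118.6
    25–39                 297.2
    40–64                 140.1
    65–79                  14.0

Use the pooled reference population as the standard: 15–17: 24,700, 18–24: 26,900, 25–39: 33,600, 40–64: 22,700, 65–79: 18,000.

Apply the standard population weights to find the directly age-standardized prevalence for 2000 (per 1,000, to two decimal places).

133.82

Standard total = 125,900; weights = 0.1962, 0.2137, 0.2669, 0.1803, 0.1430.
Standardized rate: 0.1962×9.7 + 0.2137×118.6 + 0.2669×297.2 + 0.1803×140.1 + 0.1430×14.0 = 133.8214 per 1,000.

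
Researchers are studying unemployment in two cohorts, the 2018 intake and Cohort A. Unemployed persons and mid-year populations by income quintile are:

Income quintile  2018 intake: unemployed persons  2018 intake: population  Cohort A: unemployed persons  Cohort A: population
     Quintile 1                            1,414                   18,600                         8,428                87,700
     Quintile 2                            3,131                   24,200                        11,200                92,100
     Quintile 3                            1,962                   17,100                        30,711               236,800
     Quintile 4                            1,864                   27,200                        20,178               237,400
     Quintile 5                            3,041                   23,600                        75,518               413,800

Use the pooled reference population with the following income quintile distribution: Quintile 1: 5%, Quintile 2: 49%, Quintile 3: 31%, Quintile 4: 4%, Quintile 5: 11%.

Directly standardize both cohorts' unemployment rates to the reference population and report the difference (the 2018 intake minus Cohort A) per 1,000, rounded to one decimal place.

-8.4

Income-specific rates per 1,000 for the 2018 intake: 76.022, 129.380, 114.737, 68.529, 128.856.
For Cohort A: 96.100, 121.607, 129.692, 84.996, 182.499.
Standard weights: 0.05, 0.49, 0.31, 0.04, 0.11.
The 2018 intake: 0.0500×76.022 + 0.4900×129.380 + 0.3100×114.737 + 0.0400×68.529 + 0.1100×128.856 = 119.6811 per 1,000.
Cohort A: 0.0500×96.100 + 0.4900×121.607 + 0.3100×129.692 + 0.0400×84.996 + 0.1100×182.499 = 128.0716 per 1,000.
Difference = 119.6811 − 128.0716 = -8.3904.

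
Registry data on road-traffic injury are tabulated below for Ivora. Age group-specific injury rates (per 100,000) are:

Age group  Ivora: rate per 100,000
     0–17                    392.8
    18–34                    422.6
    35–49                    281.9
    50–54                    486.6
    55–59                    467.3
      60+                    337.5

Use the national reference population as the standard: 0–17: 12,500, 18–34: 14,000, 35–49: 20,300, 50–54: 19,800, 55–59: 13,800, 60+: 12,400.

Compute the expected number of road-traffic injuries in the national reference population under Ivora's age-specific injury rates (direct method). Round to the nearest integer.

Expected road-traffic injuries = Σ (standard pop × age-specific rate ÷ 100,000)
= 12,500×392.8/100,000 + 14,000×422.6/100,000 + 20,300×281.9/100,000 + 19,800×486.6/100,000 + 13,800×467.3/100,000 + 12,400×337.5/100,000
= 49.10 + 59.16 + 57.23 + 96.35 + 64.49 + 41.85 = 368.17.

368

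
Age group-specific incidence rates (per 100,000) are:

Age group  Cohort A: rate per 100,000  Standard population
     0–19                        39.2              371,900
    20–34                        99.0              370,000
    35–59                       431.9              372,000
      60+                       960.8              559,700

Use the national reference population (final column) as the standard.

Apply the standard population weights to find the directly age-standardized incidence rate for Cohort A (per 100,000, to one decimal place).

447.9

Standard total = 1,673,600; weights = 0.2222, 0.2211, 0.2223, 0.3344.
Standardized rate: 0.2222×39.2 + 0.2211×99.0 + 0.2223×431.9 + 0.3344×960.8 = 447.9177 per 100,000.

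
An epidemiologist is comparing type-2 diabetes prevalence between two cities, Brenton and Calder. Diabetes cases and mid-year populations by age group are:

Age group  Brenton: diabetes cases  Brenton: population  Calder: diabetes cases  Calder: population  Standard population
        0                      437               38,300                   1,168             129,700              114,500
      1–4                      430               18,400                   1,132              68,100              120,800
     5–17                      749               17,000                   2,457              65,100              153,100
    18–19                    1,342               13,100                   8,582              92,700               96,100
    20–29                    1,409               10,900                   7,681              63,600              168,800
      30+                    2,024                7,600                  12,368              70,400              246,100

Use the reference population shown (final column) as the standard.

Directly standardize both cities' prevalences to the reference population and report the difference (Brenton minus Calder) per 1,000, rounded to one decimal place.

Age-specific rates per 1,000 for Brenton: 11.410, 23.370, 44.059, 102.443, 129.266, 266.316.
For Calder: 9.005, 16.623, 37.742, 92.578, 120.770, 175.682.
Standard total = 899,400; weights = 0.1273, 0.1343, 0.1702, 0.1068, 0.1877, 0.2736.
Brenton: 0.1273×11.410 + 0.1343×23.370 + 0.1702×44.059 + 0.1068×102.443 + 0.1877×129.266 + 0.2736×266.316 = 120.1691 per 1,000.
Calder: 0.1273×9.005 + 0.1343×16.623 + 0.1702×37.742 + 0.1068×92.578 + 0.1877×120.770 + 0.2736×175.682 = 90.4331 per 1,000.
Difference = 120.1691 − 90.4331 = 29.7360.

29.7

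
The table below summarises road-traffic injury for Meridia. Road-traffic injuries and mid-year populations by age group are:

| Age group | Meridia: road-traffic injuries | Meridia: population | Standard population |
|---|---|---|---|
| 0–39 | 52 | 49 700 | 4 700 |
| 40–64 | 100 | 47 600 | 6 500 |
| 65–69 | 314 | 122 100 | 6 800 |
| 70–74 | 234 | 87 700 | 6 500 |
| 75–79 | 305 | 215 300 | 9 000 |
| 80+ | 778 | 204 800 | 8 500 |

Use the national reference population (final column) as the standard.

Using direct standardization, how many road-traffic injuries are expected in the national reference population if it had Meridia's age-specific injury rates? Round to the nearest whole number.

Age-specific rates per 100 000 for Meridia: 104.63, 210.08, 257.17, 266.82, 141.66, 379.88.
Expected road-traffic injuries = Σ (standard pop × age-specific rate ÷ 100 000)
= 4 700×104.63/100 000 + 6 500×210.08/100 000 + 6 800×257.17/100 000 + 6 500×266.82/100 000 + 9 000×141.66/100 000 + 8 500×379.88/100 000
= 4.92 + 13.66 + 17.49 + 17.34 + 12.75 + 32.29 = 98.44.

98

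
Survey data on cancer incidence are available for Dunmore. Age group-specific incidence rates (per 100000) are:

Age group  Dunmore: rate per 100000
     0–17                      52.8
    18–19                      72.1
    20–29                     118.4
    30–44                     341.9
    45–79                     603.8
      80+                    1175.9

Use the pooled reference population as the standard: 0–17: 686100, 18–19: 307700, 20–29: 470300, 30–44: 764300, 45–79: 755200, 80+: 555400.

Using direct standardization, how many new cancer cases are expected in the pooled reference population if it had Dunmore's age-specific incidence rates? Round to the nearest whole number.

Expected new cancer cases = Σ (standard pop × age-specific rate ÷ 100000)
= 686100×52.8/100000 + 307700×72.1/100000 + 470300×118.4/100000 + 764300×341.9/100000 + 755200×603.8/100000 + 555400×1175.9/100000
= 362.26 + 221.85 + 556.84 + 2613.14 + 4559.90 + 6530.95 = 14844.94.

14845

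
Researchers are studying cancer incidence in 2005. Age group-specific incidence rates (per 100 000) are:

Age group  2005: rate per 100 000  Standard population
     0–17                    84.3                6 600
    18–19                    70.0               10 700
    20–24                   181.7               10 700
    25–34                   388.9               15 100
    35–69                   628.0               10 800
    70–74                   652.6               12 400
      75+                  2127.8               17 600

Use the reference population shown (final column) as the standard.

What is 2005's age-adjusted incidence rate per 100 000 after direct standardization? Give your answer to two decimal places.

Standard total = 83 900; weights = 0.0787, 0.1275, 0.1275, 0.1800, 0.1287, 0.1478, 0.2098.
Standardized rate: 0.0787×84.3 + 0.1275×70.0 + 0.1275×181.7 + 0.1800×388.9 + 0.1287×628.0 + 0.1478×652.6 + 0.2098×2127.8 = 732.3704 per 100 000.

732.37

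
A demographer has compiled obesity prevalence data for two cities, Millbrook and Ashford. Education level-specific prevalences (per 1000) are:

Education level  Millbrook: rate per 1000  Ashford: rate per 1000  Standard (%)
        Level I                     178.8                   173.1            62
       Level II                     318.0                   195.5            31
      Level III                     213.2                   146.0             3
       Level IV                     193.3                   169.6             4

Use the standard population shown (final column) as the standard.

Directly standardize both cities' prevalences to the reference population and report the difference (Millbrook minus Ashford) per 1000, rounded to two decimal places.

Standard weights: 0.62, 0.31, 0.03, 0.04.
Millbrook: 0.6200×178.8 + 0.3100×318.0 + 0.0300×213.2 + 0.0400×193.3 = 223.5640 per 1000.
Ashford: 0.6200×173.1 + 0.3100×195.5 + 0.0300×146.0 + 0.0400×169.6 = 179.0910 per 1000.
Difference = 223.5640 − 179.0910 = 44.4730.

44.47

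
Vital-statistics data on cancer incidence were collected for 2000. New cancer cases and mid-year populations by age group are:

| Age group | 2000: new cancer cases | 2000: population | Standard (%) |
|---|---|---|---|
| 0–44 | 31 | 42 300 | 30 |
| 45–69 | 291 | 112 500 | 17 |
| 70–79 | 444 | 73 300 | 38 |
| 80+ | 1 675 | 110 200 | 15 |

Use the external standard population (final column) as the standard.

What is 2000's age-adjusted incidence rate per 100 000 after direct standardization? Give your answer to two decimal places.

524.13

Age-specific rates per 100 000 for 2000: 73.29, 258.67, 605.73, 1519.96.
Standard weights: 0.30, 0.17, 0.38, 0.15.
Standardized rate: 0.3000×73.29 + 0.1700×258.67 + 0.3800×605.73 + 0.1500×1519.96 = 524.1311 per 100 000.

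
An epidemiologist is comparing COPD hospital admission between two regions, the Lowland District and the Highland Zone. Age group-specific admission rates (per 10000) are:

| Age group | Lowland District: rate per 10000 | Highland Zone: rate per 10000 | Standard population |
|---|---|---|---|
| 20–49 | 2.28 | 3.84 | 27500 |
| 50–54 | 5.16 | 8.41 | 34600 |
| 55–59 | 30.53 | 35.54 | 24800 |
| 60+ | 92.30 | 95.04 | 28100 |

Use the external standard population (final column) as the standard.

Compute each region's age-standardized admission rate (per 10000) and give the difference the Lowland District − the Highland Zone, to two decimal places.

-3.10

Standard total = 115000; weights = 0.2391, 0.3009, 0.2157, 0.2443.
The Lowland District: 0.2391×2.28 + 0.3009×5.16 + 0.2157×30.53 + 0.2443×92.30 = 31.2349 per 10000.
The Highland Zone: 0.2391×3.84 + 0.3009×8.41 + 0.2157×35.54 + 0.2443×95.04 = 34.3357 per 10000.
Difference = 31.2349 − 34.3357 = -3.1008.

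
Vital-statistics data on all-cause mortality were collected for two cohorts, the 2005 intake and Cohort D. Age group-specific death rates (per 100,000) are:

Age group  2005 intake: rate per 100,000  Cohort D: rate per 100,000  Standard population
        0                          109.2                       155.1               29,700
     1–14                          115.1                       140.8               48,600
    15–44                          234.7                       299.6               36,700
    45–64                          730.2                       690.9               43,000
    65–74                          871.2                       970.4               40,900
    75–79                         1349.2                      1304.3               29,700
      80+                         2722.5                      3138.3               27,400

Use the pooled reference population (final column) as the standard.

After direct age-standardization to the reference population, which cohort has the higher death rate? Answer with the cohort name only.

Cohort D

Standard total = 256,000; weights = 0.1160, 0.1898, 0.1434, 0.1680, 0.1598, 0.1160, 0.1070.
The 2005 intake: 0.1160×109.2 + 0.1898×115.1 + 0.1434×234.7 + 0.1680×730.2 + 0.1598×871.2 + 0.1160×1349.2 + 0.1070×2722.5 = 777.9258 per 100,000.
Cohort D: 0.1160×155.1 + 0.1898×140.8 + 0.1434×299.6 + 0.1680×690.9 + 0.1598×970.4 + 0.1160×1304.3 + 0.1070×3138.3 = 845.9760 per 100,000.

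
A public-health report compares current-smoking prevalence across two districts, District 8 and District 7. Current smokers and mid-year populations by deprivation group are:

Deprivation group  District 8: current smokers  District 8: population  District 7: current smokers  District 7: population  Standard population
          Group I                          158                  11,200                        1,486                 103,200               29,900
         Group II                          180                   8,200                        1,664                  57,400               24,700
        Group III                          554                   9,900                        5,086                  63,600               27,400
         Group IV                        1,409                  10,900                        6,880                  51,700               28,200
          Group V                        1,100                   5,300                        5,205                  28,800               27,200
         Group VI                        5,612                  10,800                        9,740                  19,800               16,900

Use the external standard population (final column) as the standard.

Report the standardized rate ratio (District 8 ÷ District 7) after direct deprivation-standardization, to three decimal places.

Deprivation-specific rates per 1,000 for District 8: 14.107, 21.951, 55.960, 129.266, 207.547, 519.630.
For District 7: 14.399, 28.990, 79.969, 133.075, 180.729, 491.919.
Standard total = 154,300; weights = 0.1938, 0.1601, 0.1776, 0.1828, 0.1763, 0.1095.
District 8: 0.1938×14.107 + 0.1601×21.951 + 0.1776×55.960 + 0.1828×129.266 + 0.1763×207.547 + 0.1095×519.630 = 133.3093 per 1,000.
District 7: 0.1938×14.399 + 0.1601×28.990 + 0.1776×79.969 + 0.1828×133.075 + 0.1763×180.729 + 0.1095×491.919 = 131.6896 per 1,000.
Ratio = 133.3093 ÷ 131.6896 = 1.01230.

1.012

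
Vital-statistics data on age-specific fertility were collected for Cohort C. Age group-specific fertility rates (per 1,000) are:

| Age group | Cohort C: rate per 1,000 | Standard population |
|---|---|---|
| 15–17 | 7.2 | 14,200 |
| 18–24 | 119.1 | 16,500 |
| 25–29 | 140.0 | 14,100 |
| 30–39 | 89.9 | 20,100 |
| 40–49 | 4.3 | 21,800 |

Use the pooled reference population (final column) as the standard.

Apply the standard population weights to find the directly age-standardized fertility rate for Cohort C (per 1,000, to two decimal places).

Standard total = 86,700; weights = 0.1638, 0.1903, 0.1626, 0.2318, 0.2514.
Standardized rate: 0.1638×7.2 + 0.1903×119.1 + 0.1626×140.0 + 0.2318×89.9 + 0.2514×4.3 = 68.5366 per 1,000.

68.54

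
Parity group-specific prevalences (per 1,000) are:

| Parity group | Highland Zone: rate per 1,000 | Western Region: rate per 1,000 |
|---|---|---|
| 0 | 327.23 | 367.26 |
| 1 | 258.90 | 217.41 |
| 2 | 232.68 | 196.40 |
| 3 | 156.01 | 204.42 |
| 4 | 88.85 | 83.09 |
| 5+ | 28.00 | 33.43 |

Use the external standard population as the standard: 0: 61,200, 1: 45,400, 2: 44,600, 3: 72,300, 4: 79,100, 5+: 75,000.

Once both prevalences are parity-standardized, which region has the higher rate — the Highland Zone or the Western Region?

Standard total = 377,600; weights = 0.1621, 0.1202, 0.1181, 0.1915, 0.2095, 0.1986.
The Highland Zone: 0.1621×327.23 + 0.1202×258.90 + 0.1181×232.68 + 0.1915×156.01 + 0.2095×88.85 + 0.1986×28.00 = 165.6929 per 1,000.
The Western Region: 0.1621×367.26 + 0.1202×217.41 + 0.1181×196.40 + 0.1915×204.42 + 0.2095×83.09 + 0.1986×33.43 = 172.0482 per 1,000.

Western Region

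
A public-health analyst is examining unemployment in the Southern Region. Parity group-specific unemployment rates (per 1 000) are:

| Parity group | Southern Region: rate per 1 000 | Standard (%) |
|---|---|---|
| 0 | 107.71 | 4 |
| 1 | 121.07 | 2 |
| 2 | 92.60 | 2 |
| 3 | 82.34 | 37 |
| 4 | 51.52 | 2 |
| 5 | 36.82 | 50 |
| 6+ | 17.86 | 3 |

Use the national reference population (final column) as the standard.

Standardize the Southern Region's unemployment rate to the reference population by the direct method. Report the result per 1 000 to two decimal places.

Standard weights: 0.04, 0.02, 0.02, 0.37, 0.02, 0.50, 0.03.
Standardized rate: 0.0400×107.71 + 0.0200×121.07 + 0.0200×92.60 + 0.3700×82.34 + 0.0200×51.52 + 0.5000×36.82 + 0.0300×17.86 = 59.0238 per 1 000.

59.02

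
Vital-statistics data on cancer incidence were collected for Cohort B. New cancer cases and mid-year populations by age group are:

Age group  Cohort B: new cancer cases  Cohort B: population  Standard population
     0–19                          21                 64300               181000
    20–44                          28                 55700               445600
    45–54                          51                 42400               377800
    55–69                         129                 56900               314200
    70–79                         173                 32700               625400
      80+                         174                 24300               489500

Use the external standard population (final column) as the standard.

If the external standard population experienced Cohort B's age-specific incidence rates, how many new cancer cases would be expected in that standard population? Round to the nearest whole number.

Age-specific rates per 100000 for Cohort B: 32.66, 50.27, 120.28, 226.71, 529.05, 716.05.
Expected new cancer cases = Σ (standard pop × age-specific rate ÷ 100000)
= 181000×32.66/100000 + 445600×50.27/100000 + 377800×120.28/100000 + 314200×226.71/100000 + 625400×529.05/100000 + 489500×716.05/100000
= 59.11 + 224.00 + 454.43 + 712.33 + 3308.69 + 3505.06 = 8263.63.

8264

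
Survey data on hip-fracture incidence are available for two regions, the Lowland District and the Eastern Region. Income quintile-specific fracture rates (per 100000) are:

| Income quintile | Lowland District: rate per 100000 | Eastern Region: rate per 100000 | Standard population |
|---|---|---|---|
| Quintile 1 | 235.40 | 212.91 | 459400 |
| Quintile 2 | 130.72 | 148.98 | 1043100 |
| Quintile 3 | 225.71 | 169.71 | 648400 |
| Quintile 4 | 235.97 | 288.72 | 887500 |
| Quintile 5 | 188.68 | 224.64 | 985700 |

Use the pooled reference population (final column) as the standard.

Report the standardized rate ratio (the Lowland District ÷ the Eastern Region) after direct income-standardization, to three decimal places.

0.935

Standard total = 4024100; weights = 0.1142, 0.2592, 0.1611, 0.2205, 0.2449.
The Lowland District: 0.1142×235.40 + 0.2592×130.72 + 0.1611×225.71 + 0.2205×235.97 + 0.2449×188.68 = 195.3859 per 100000.
The Eastern Region: 0.1142×212.91 + 0.2592×148.98 + 0.1611×169.71 + 0.2205×288.72 + 0.2449×224.64 = 208.9706 per 100000.
Ratio = 195.3859 ÷ 208.9706 = 0.93499.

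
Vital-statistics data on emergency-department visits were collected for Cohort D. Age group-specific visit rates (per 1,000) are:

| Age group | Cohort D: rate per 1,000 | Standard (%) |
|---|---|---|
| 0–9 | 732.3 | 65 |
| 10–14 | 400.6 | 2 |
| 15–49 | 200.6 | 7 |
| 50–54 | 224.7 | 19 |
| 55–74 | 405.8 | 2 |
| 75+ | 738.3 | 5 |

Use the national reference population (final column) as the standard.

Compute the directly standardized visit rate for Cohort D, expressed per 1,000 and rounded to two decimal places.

585.77

Standard weights: 0.65, 0.02, 0.07, 0.19, 0.02, 0.05.
Standardized rate: 0.6500×732.3 + 0.0200×400.6 + 0.0700×200.6 + 0.1900×224.7 + 0.0200×405.8 + 0.0500×738.3 = 585.7730 per 1,000.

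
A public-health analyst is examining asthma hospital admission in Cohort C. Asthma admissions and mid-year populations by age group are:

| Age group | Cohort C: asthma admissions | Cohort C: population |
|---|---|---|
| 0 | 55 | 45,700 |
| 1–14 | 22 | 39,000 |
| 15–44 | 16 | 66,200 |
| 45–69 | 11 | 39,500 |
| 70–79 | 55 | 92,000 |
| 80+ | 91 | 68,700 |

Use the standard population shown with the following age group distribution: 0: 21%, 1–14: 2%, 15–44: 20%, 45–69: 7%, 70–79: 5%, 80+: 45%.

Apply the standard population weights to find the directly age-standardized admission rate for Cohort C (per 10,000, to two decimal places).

9.58

Age-specific rates per 10,000 for Cohort C: 12.04, 5.64, 2.42, 2.78, 5.98, 13.25.
Standard weights: 0.21, 0.02, 0.20, 0.07, 0.05, 0.45.
Standardized rate: 0.2100×12.04 + 0.0200×5.64 + 0.2000×2.42 + 0.0700×2.78 + 0.0500×5.98 + 0.4500×13.25 = 9.5781 per 10,000.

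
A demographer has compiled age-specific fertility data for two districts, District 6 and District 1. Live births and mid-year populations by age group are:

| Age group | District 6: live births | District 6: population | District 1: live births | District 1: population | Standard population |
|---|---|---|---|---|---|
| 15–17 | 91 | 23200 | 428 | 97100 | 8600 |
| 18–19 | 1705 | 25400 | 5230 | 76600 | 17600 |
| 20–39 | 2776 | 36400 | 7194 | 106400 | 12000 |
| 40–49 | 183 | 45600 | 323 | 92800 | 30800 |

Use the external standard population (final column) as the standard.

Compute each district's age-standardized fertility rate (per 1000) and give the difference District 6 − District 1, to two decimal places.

1.39

Age-specific rates per 1000 for District 6: 3.922, 67.126, 76.264, 4.013.
For District 1: 4.408, 68.277, 67.613, 3.481.
Standard total = 69000; weights = 0.1246, 0.2551, 0.1739, 0.4464.
District 6: 0.1246×3.922 + 0.2551×67.126 + 0.1739×76.264 + 0.4464×4.013 = 32.6655 per 1000.
District 1: 0.1246×4.408 + 0.2551×68.277 + 0.1739×67.613 + 0.4464×3.481 = 31.2773 per 1000.
Difference = 32.6655 − 31.2773 = 1.3882.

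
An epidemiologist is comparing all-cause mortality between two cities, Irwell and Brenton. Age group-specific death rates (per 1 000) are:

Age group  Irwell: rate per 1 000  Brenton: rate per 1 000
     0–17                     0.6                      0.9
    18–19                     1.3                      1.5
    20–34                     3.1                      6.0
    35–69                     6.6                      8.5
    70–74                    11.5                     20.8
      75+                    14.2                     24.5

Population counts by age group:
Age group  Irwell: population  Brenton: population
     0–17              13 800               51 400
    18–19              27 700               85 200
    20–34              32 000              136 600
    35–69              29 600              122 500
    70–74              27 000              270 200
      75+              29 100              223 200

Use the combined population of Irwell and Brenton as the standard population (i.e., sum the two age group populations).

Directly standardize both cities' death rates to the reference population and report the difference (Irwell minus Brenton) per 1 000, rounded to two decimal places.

Combined standard total = 1 048 300; weights = 0.0622, 0.1077, 0.1608, 0.1451, 0.2835, 0.2407.
Irwell: 0.0622×0.6 + 0.1077×1.3 + 0.1608×3.1 + 0.1451×6.6 + 0.2835×11.5 + 0.2407×14.2 = 8.3114 per 1 000.
Brenton: 0.0622×0.9 + 0.1077×1.5 + 0.1608×6.0 + 0.1451×8.5 + 0.2835×20.8 + 0.2407×24.5 = 14.2093 per 1 000.
Difference = 8.3114 − 14.2093 = -5.8979.

-5.90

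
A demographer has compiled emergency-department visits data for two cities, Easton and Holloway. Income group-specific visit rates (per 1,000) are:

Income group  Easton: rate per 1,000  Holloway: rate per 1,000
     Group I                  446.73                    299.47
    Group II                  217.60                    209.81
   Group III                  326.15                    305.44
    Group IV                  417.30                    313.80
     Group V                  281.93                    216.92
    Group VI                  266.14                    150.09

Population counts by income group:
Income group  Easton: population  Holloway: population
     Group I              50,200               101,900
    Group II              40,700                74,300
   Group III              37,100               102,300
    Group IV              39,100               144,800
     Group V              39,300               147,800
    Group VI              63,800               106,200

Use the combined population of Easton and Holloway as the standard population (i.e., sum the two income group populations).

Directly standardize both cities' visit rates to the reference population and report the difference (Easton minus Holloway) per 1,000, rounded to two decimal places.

Combined standard total = 947,500; weights = 0.1605, 0.1214, 0.1471, 0.1941, 0.1975, 0.1794.
Easton: 0.1605×446.73 + 0.1214×217.60 + 0.1471×326.15 + 0.1941×417.30 + 0.1975×281.93 + 0.1794×266.14 = 330.5238 per 1,000.
Holloway: 0.1605×299.47 + 0.1214×209.81 + 0.1471×305.44 + 0.1941×313.80 + 0.1975×216.92 + 0.1794×150.09 = 249.1448 per 1,000.
Difference = 330.5238 − 249.1448 = 81.3790.

81.38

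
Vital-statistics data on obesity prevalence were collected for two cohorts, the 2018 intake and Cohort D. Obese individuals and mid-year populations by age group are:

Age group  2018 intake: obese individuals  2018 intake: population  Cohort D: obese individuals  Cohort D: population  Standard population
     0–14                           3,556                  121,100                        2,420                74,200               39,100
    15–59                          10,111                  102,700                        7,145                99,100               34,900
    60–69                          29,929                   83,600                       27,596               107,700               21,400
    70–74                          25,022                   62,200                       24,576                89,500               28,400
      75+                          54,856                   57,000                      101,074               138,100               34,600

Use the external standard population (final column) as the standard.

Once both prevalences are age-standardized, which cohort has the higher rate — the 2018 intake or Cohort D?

Age-specific rates per 1,000 for the 2018 intake: 29.364, 98.452, 358.002, 402.283, 962.386.
For Cohort D: 32.615, 72.099, 256.230, 274.592, 731.890.
Standard total = 158,400; weights = 0.2468, 0.2203, 0.1351, 0.1793, 0.2184.
The 2018 intake: 0.2468×29.364 + 0.2203×98.452 + 0.1351×358.002 + 0.1793×402.283 + 0.2184×962.386 = 359.6512 per 1,000.
Cohort D: 0.2468×32.615 + 0.2203×72.099 + 0.1351×256.230 + 0.1793×274.592 + 0.2184×731.890 = 267.6554 per 1,000.
The crude rates (289.44 vs 320.12) would put Cohort D higher, but that reflects its age composition; once standardized to a common age structure, the 2018 intake has the higher underlying rate.

2018 intake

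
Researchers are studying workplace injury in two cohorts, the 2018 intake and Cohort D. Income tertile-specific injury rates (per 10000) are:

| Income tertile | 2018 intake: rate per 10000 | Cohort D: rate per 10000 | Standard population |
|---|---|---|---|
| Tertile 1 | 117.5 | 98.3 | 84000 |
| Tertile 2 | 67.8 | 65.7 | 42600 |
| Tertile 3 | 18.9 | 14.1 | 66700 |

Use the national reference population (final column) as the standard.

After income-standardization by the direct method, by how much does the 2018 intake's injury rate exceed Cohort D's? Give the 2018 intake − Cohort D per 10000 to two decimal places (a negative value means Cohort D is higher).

10.46

Standard total = 193300; weights = 0.4346, 0.2204, 0.3451.
The 2018 intake: 0.4346×117.5 + 0.2204×67.8 + 0.3451×18.9 = 72.5241 per 10000.
Cohort D: 0.4346×98.3 + 0.2204×65.7 + 0.3451×14.1 = 62.0615 per 10000.
Difference = 72.5241 − 62.0615 = 10.4626.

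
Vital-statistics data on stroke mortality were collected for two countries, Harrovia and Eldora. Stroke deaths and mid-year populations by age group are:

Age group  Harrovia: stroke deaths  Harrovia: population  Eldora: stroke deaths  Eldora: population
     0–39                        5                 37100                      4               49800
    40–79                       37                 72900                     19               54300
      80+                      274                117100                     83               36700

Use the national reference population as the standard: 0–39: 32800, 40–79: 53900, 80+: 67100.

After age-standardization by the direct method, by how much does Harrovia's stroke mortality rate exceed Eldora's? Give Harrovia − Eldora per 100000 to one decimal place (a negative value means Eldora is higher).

Age-specific rates per 100000 for Harrovia: 13.48, 50.75, 233.99.
For Eldora: 8.03, 34.99, 226.16.
Standard total = 153800; weights = 0.2133, 0.3505, 0.4363.
Harrovia: 0.2133×13.48 + 0.3505×50.75 + 0.4363×233.99 = 122.7458 per 100000.
Eldora: 0.2133×8.03 + 0.3505×34.99 + 0.4363×226.16 = 112.6441 per 100000.
Difference = 122.7458 − 112.6441 = 10.1018.

10.1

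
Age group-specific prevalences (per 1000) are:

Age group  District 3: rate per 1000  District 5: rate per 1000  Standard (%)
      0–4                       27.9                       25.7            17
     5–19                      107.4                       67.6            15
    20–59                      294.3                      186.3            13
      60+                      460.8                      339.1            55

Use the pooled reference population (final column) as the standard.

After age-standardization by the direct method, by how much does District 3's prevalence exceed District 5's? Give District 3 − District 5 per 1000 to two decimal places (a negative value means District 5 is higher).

Standard weights: 0.17, 0.15, 0.13, 0.55.
District 3: 0.1700×27.9 + 0.1500×107.4 + 0.1300×294.3 + 0.5500×460.8 = 312.5520 per 1000.
District 5: 0.1700×25.7 + 0.1500×67.6 + 0.1300×186.3 + 0.5500×339.1 = 225.2330 per 1000.
Difference = 312.5520 − 225.2330 = 87.3190.

87.32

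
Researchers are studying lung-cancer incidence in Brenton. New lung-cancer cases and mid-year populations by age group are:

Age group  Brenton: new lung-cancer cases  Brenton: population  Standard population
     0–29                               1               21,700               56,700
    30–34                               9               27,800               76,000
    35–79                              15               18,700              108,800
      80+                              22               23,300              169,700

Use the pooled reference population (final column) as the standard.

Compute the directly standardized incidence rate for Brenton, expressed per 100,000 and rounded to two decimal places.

66.81

Age-specific rates per 100,000 for Brenton: 4.61, 32.37, 80.21, 94.42.
Standard total = 411,200; weights = 0.1379, 0.1848, 0.2646, 0.4127.
Standardized rate: 0.1379×4.61 + 0.1848×32.37 + 0.2646×80.21 + 0.4127×94.42 = 66.8098 per 100,000.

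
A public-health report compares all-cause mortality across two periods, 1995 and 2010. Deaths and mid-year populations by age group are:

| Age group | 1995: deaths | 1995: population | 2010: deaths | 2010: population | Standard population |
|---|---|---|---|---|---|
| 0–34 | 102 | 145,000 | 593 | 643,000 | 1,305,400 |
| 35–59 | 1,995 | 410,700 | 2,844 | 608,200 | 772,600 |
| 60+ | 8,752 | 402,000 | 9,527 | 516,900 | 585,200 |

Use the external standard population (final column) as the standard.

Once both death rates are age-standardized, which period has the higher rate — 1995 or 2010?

Age-specific rates per 100,000 for 1995: 70.34, 485.76, 2177.11.
For 2010: 92.22, 467.61, 1843.10.
Standard total = 2,663,200; weights = 0.4902, 0.2901, 0.2197.
1995: 0.4902×70.34 + 0.2901×485.76 + 0.2197×2177.11 = 653.7889 per 100,000.
2010: 0.4902×92.22 + 0.2901×467.61 + 0.2197×1843.10 = 585.8546 per 100,000.

1995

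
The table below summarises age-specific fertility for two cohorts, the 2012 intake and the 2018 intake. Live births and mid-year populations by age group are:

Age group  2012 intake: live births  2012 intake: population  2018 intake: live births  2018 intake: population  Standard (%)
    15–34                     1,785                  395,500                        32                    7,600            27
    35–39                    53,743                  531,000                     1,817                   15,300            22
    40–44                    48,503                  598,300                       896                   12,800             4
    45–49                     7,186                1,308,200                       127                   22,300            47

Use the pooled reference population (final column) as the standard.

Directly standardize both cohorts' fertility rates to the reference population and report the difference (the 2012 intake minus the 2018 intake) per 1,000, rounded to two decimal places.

-3.43

Age-specific rates per 1,000 for the 2012 intake: 4.513, 101.211, 81.068, 5.493.
For the 2018 intake: 4.211, 118.758, 70.000, 5.695.
Standard weights: 0.27, 0.22, 0.04, 0.47.
The 2012 intake: 0.2700×4.513 + 0.2200×101.211 + 0.0400×81.068 + 0.4700×5.493 = 29.3094 per 1,000.
The 2018 intake: 0.2700×4.211 + 0.2200×118.758 + 0.0400×70.000 + 0.4700×5.695 = 32.7403 per 1,000.
Difference = 29.3094 − 32.7403 = -3.4309.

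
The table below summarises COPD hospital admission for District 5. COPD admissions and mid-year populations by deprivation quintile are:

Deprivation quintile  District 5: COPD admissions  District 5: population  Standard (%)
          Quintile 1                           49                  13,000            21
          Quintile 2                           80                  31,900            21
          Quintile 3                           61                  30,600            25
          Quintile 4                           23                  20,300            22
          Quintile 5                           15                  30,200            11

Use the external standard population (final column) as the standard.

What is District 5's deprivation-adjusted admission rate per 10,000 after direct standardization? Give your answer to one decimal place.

Deprivation-specific rates per 10,000 for District 5: 37.69, 25.08, 19.93, 11.33, 4.97.
Standard weights: 0.21, 0.21, 0.25, 0.22, 0.11.
Standardized rate: 0.2100×37.69 + 0.2100×25.08 + 0.2500×19.93 + 0.2200×11.33 + 0.1100×4.97 = 21.2045 per 10,000.

21.2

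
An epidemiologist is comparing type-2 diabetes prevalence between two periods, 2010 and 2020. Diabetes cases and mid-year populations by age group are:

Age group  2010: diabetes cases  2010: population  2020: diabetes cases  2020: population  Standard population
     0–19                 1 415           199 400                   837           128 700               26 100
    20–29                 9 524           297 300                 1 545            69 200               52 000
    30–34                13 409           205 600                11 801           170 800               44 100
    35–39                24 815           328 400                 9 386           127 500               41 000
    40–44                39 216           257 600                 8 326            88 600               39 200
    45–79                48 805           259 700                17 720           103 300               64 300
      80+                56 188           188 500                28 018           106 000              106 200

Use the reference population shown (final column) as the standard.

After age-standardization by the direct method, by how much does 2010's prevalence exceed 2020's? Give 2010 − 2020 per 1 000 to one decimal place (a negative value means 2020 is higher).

Age-specific rates per 1 000 for 2010: 7.096, 32.035, 65.219, 75.563, 152.236, 187.928, 298.080.
For 2020: 6.503, 22.327, 69.093, 73.616, 93.973, 171.539, 264.321.
Standard total = 372 900; weights = 0.0700, 0.1394, 0.1183, 0.1099, 0.1051, 0.1724, 0.2848.
2010: 0.0700×7.096 + 0.1394×32.035 + 0.1183×65.219 + 0.1099×75.563 + 0.1051×152.236 + 0.1724×187.928 + 0.2848×298.080 = 154.2847 per 1 000.
2020: 0.0700×6.503 + 0.1394×22.327 + 0.1183×69.093 + 0.1099×73.616 + 0.1051×93.973 + 0.1724×171.539 + 0.2848×264.321 = 134.5683 per 1 000.
Difference = 154.2847 − 134.5683 = 19.7164.

19.7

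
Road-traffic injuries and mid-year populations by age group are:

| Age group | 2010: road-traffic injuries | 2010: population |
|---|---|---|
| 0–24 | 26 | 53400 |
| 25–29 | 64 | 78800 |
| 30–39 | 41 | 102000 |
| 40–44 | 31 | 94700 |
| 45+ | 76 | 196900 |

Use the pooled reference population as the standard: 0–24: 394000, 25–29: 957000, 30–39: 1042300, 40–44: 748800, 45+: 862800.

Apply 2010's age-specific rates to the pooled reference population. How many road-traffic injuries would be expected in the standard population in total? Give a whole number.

Age-specific rates per 100000 for 2010: 48.69, 81.22, 40.20, 32.73, 38.60.
Expected road-traffic injuries = Σ (standard pop × age-specific rate ÷ 100000)
= 394000×48.69/100000 + 957000×81.22/100000 + 1042300×40.20/100000 + 748800×32.73/100000 + 862800×38.60/100000
= 191.84 + 777.26 + 418.96 + 245.12 + 333.03 = 1966.20.

1966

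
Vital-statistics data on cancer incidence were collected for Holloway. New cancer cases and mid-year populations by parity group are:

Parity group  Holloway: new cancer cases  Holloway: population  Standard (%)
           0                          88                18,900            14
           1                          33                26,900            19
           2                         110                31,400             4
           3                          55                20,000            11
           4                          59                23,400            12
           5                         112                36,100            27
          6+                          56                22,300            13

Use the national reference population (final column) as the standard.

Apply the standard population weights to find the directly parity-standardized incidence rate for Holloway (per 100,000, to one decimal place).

279.4

Parity-specific rates per 100,000 for Holloway: 465.61, 122.68, 350.32, 275.00, 252.14, 310.25, 251.12.
Standard weights: 0.14, 0.19, 0.04, 0.11, 0.12, 0.27, 0.13.
Standardized rate: 0.1400×465.61 + 0.1900×122.68 + 0.0400×350.32 + 0.1100×275.00 + 0.1200×252.14 + 0.2700×310.25 + 0.1300×251.12 = 279.4259 per 100,000.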